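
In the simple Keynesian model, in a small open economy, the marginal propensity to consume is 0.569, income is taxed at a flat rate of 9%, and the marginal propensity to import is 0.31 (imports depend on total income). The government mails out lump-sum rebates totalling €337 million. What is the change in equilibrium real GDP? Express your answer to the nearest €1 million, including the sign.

A lump-sum tax change of −€337 million shifts disposable income by +€337 million; first-round consumption changes by −c × ΔT = −0.569 × (−€337 million) = +€191.753 million.
Expenditure multiplier = 1/(1 − c(1−t) + m) = 1/(1 − 0.569×0.91 + 0.31) = 1/0.79221 ≈ 1.262.
The tax multiplier is −c × k ≈ −0.718, so ΔY = k × (−c·ΔT) = (+€191.753 million) / 0.79221 ≈ +€242 million.

+€242 million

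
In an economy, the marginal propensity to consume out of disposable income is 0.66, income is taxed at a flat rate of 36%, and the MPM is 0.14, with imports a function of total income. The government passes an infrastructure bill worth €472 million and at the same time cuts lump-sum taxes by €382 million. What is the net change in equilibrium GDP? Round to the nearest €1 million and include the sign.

+€1,009 million

Expenditure multiplier = 1/(1 − c(1−t) + m) = 1/(1 − 0.66×0.64 + 0.14) = 1/0.7176 ≈ 1.394.
ΔG contributes k·ΔG = (+€472 million) / 0.7176 ≈ +€657.7 million.
ΔT of −€382 million changes first-round spending by −c·ΔT = +€252.12 million, contributing k·(−c·ΔT) = (+€252.12 million) / 0.7176 ≈ +€351.3 million.
Net ΔY = k(ΔG − c·ΔT) = (+€724.12 million) / 0.7176 ≈ +€1,009 million.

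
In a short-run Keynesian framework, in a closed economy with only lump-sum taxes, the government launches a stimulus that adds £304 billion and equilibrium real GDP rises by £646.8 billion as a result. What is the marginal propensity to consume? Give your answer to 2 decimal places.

0.53

Implied spending multiplier k = ΔY/ΔG = 646.8/304 ≈ 2.1276.
Since k = 1/(1 − MPC), MPC = 1 − 1/k = 1 − ΔG/ΔY = 1 − 304/646.8 ≈ 0.53.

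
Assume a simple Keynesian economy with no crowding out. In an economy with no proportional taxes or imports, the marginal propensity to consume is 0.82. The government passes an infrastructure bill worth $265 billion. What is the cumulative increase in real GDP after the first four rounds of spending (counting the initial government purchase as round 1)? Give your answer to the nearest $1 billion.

Round 1 adds ΔG = $265 billion; each later round is MPC = 0.82 times the previous.
After 4 rounds: 265 + 217.3 + 178.186 + 146.11252 = ΔG·(1 − c^4)/(1 − c) = 265 × (1 − 0.45212176)/0.18 ≈ $807 billion.

$807 billion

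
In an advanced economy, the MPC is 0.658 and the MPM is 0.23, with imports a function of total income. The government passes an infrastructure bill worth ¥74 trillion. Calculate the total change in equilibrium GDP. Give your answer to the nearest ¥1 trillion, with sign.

+¥129 trillion

Government-spending multiplier = 1/(1 − c + m) = 1/(1 − 0.658 + 0.23) = 1/0.572 ≈ 1.748.
ΔY = k × ΔG = (+¥74 trillion) / 0.572 ≈ +¥129 trillion.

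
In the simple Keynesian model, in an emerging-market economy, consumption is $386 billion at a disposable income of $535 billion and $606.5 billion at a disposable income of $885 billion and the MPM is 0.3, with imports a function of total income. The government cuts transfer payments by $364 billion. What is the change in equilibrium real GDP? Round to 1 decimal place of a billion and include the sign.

−$342.3 billion

MPC = ΔC/ΔYd = (606.5 − 386)/(885 − 535) = 220.5/350 = 0.63.
The transfer change shifts disposable income by −$364 billion, so first-round consumption changes by c·ΔTR = 0.63 × (−$364 billion) = −$229.32 billion.
Expenditure multiplier = 1/(1 − c + m) = 1/(1 − 0.63 + 0.3) = 1/0.67 ≈ 1.493.
The transfer multiplier is c × k ≈ 0.94, so ΔY = k × (c·ΔTR) = (−$229.32 billion) / 0.67 ≈ −$342.3 billion.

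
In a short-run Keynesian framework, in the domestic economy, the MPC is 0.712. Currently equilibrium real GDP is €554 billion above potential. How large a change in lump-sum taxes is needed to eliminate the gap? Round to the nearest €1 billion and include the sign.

+€224 billion

Spending multiplier = 1/(1 − MPC) = 1/(1 − 0.712) = 1/0.288 ≈ 3.472.
Tax multiplier = −c·k = −0.712/0.288 ≈ −2.472. Need ΔY = −€554 billion, so ΔT = ΔY/(−c·k) = −(−€554 billion) × 0.288 / 0.712 ≈ +€224 billion.
The government should raise lump-sum taxes by €224 billion.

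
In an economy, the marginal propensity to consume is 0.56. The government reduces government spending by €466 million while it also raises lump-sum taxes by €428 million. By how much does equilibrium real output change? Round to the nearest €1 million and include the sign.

−€1,604 million

Expenditure multiplier = 1/(1 − MPC) = 1/(1 − 0.56) = 1/0.44 ≈ 2.273.
ΔG contributes k·ΔG = (−€466 million) / 0.44 ≈ −€1,059.1 million.
ΔT of +€428 million changes first-round spending by −c·ΔT = −€239.68 million, contributing k·(−c·ΔT) = (−€239.68 million) / 0.44 ≈ −€544.7 million.
Net ΔY = k(ΔG − c·ΔT) = (−€705.68 million) / 0.44 ≈ −€1,604 million.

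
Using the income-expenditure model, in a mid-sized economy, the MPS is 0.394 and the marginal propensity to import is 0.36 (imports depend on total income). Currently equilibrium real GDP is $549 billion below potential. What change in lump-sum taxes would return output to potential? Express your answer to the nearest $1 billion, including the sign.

−$683 billion

MPC = 1 − MPS = 1 − 0.394 = 0.606.
Spending multiplier = 1/(1 − c + m) = 1/(1 − 0.606 + 0.36) = 1/0.754 ≈ 1.326.
Tax multiplier = −c·k = −0.606/0.754 ≈ −0.804. Need ΔY = +$549 billion, so ΔT = ΔY/(−c·k) = −(+$549 billion) × 0.754 / 0.606 ≈ −$683 billion.
The government should cut lump-sum taxes by $683 billion.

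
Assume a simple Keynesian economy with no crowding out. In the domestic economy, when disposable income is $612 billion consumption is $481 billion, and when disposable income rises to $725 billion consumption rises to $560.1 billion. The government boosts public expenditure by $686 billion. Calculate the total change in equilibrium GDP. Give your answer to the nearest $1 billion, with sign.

MPC = ΔC/ΔYd = (560.1 − 481)/(725 − 612) = 79.1/113 = 0.7.
Spending multiplier = 1/(1 − MPC) = 1/(1 − 0.7) = 1/0.3 ≈ 3.333.
ΔY = k × ΔG = (+$686 billion) / 0.3 ≈ +$2,287 billion.

+$2,287 billion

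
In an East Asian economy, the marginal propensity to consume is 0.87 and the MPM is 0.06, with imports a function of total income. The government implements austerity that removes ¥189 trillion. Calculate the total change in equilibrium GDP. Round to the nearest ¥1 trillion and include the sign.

Government-spending multiplier = 1/(1 − c + m) = 1/(1 − 0.87 + 0.06) = 1/0.19 ≈ 5.263.
ΔY = k × ΔG = (−¥189 trillion) / 0.19 ≈ −¥995 trillion.

−¥995 trillion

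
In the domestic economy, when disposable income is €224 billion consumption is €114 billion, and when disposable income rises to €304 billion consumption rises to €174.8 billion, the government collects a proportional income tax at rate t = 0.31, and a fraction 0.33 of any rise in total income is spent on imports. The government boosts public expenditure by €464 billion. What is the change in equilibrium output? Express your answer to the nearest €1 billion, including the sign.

+€576 billion

MPC = ΔC/ΔYd = (174.8 − 114)/(304 − 224) = 60.8/80 = 0.76.
Spending multiplier = 1/(1 − c(1−t) + m) = 1/(1 − 0.76×0.69 + 0.33) = 1/0.8056 ≈ 1.241.
ΔY = k × ΔG = (+€464 billion) / 0.8056 ≈ +€576 billion.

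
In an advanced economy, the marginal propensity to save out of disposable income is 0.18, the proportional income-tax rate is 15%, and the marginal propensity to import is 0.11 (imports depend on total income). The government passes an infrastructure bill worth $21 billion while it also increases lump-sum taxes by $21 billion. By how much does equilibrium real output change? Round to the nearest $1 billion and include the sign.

+$9 billion

MPC = 1 − MPS = 1 − 0.18 = 0.82.
Expenditure multiplier = 1/(1 − c(1−t) + m) = 1/(1 − 0.82×0.85 + 0.11) = 1/0.413 ≈ 2.421.
ΔG contributes k·ΔG = (+$21 billion) / 0.413 ≈ +$50.8 billion.
ΔT of +$21 billion changes first-round spending by −c·ΔT = −$17.22 billion, contributing k·(−c·ΔT) = (−$17.22 billion) / 0.413 ≈ −$41.7 billion.
Net ΔY = k(ΔG − c·ΔT) = (+$3.78 billion) / 0.413 ≈ +$9 billion.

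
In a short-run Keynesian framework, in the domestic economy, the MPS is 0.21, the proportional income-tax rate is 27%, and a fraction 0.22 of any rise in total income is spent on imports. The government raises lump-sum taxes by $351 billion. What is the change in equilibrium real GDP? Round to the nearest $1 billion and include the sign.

MPC = 1 − MPS = 1 − 0.21 = 0.79.
A lump-sum tax change of +$351 billion shifts disposable income by −$351 billion; first-round consumption changes by −c × ΔT = −0.79 × (+$351 billion) = −$277.29 billion.
Expenditure multiplier = 1/(1 − c(1−t) + m) = 1/(1 − 0.79×0.73 + 0.22) = 1/0.6433 ≈ 1.554.
The tax multiplier is −c × k ≈ −1.228, so ΔY = k × (−c·ΔT) = (−$277.29 billion) / 0.6433 ≈ −$431 billion.

−$431 billion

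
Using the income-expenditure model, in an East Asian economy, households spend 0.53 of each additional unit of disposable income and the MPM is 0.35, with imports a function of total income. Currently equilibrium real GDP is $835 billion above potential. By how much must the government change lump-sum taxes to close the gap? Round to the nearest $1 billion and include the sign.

Spending multiplier = 1/(1 − c + m) = 1/(1 − 0.53 + 0.35) = 1/0.82 ≈ 1.22.
Tax multiplier = −c·k = −0.53/0.82 ≈ −0.646. Need ΔY = −$835 billion, so ΔT = ΔY/(−c·k) = −(−$835 billion) × 0.82 / 0.53 ≈ +$1,292 billion.
The government should raise lump-sum taxes by $1,292 billion.

+$1,292 billion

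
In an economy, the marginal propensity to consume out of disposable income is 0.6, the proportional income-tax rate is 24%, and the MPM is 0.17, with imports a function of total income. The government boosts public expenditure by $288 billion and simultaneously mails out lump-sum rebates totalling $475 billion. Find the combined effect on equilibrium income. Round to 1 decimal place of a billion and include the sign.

Expenditure multiplier = 1/(1 − c(1−t) + m) = 1/(1 − 0.6×0.76 + 0.17) = 1/0.714 ≈ 1.401.
ΔG contributes k·ΔG = (+$288 billion) / 0.714 ≈ +$403.4 billion.
ΔT of −$475 billion changes first-round spending by −c·ΔT = +$285 billion, contributing k·(−c·ΔT) = (+$285 billion) / 0.714 ≈ +$399.2 billion.
Net ΔY = k(ΔG − c·ΔT) = (+$573 billion) / 0.714 ≈ +$802.5 billion.

+$802.5 billion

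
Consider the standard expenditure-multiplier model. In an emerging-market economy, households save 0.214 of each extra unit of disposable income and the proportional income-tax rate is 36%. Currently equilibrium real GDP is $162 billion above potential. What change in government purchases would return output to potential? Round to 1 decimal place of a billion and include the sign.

MPC = 1 − MPS = 1 − 0.214 = 0.786.
Spending multiplier = 1/(1 − c(1−t)) = 1/(1 − 0.786×0.64) = 1/0.49696 ≈ 2.012.
Need ΔY = −$162 billion, so ΔG = ΔY/k = (−$162 billion) × 0.49696 ≈ −$80.5 billion.
The government should cut government purchases by $80.5 billion.

−$80.5 billion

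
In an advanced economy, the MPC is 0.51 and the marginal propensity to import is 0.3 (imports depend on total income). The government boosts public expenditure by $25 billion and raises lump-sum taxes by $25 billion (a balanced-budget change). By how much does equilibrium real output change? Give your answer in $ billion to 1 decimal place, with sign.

Expenditure multiplier = 1/(1 − c + m) = 1/(1 − 0.51 + 0.3) = 1/0.79 ≈ 1.266.
ΔG contributes k·ΔG = (+$25 billion) / 0.79 ≈ +$31.6 billion.
ΔT of +$25 billion changes first-round spending by −c·ΔT = −$12.75 billion, contributing k·(−c·ΔT) = (−$12.75 billion) / 0.79 ≈ −$16.1 billion.
Net ΔY = k(ΔG − c·ΔT) = (+$12.25 billion) / 0.79 ≈ +$15.5 billion.

+$15.5 billion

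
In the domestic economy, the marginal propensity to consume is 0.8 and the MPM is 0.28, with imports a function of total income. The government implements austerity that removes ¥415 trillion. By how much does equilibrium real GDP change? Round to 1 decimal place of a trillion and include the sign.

Spending multiplier = 1/(1 − c + m) = 1/(1 − 0.8 + 0.28) = 1/0.48 ≈ 2.083.
ΔY = k × ΔG = (−¥415 trillion) / 0.48 ≈ −¥864.6 trillion.

−¥864.6 trillion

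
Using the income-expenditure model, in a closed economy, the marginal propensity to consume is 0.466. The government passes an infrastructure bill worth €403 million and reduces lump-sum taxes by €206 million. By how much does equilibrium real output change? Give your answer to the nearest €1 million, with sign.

+€934 million

Expenditure multiplier = 1/(1 − MPC) = 1/(1 − 0.466) = 1/0.534 ≈ 1.873.
ΔG contributes k·ΔG = (+€403 million) / 0.534 ≈ +€754.7 million.
ΔT of −€206 million changes first-round spending by −c·ΔT = +€95.996 million, contributing k·(−c·ΔT) = (+€95.996 million) / 0.534 ≈ +€179.8 million.
Net ΔY = k(ΔG − c·ΔT) = (+€498.996 million) / 0.534 ≈ +€934 million.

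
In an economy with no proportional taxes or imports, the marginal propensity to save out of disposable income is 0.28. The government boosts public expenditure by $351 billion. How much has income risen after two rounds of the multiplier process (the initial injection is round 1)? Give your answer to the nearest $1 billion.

MPC = 1 − MPS = 1 − 0.28 = 0.72.
Round 1 adds ΔG = $351 billion; each later round is MPC = 0.72 times the previous.
After 2 rounds: 351 + 252.72 = ΔG·(1 − c^2)/(1 − c) = 351 × (1 − 0.5184)/0.28 ≈ $604 billion.

$604 billion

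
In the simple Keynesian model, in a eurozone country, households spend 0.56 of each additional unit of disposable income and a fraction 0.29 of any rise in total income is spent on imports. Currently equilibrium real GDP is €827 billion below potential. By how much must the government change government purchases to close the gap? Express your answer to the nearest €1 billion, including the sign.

Spending multiplier = 1/(1 − c + m) = 1/(1 − 0.56 + 0.29) = 1/0.73 ≈ 1.37.
Need ΔY = +€827 billion, so ΔG = ΔY/k = (+€827 billion) × 0.73 ≈ +€604 billion.
The government should increase government purchases by €604 billion.

+€604 billion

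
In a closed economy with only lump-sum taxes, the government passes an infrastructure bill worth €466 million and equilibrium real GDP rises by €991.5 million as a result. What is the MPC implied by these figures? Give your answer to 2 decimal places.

0.53

Implied spending multiplier k = ΔY/ΔG = 991.5/466 ≈ 2.1277.
Since k = 1/(1 − MPC), MPC = 1 − 1/k = 1 − ΔG/ΔY = 1 − 466/991.5 ≈ 0.53.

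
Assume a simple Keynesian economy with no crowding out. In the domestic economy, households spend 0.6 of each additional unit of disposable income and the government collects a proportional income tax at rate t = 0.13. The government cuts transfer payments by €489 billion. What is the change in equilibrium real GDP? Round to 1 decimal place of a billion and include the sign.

The transfer change shifts disposable income by −€489 billion, so first-round consumption changes by c·ΔTR = 0.6 × (−€489 billion) = −€293.4 billion.
Expenditure multiplier = 1/(1 − c(1−t)) = 1/(1 − 0.6×0.87) = 1/0.478 ≈ 2.092.
The transfer multiplier is c × k ≈ 1.255, so ΔY = k × (c·ΔTR) = (−€293.4 billion) / 0.478 ≈ −€613.8 billion.

−€613.8 billion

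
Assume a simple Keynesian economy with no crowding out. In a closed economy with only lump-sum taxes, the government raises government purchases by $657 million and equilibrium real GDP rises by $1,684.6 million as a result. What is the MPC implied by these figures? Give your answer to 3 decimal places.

0.610

Implied spending multiplier k = ΔY/ΔG = 1,684.6/657 ≈ 2.5641.
Since k = 1/(1 − MPC), MPC = 1 − 1/k = 1 − ΔG/ΔY = 1 − 657/1,684.6 ≈ 0.610.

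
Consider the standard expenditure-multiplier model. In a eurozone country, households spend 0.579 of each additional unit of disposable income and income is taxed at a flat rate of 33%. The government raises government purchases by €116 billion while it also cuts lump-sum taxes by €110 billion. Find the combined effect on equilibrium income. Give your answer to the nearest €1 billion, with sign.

+€294 billion

Expenditure multiplier = 1/(1 − c(1−t)) = 1/(1 − 0.579×0.67) = 1/0.61207 ≈ 1.634.
ΔG contributes k·ΔG = (+€116 billion) / 0.61207 ≈ +€189.5 billion.
ΔT of −€110 billion changes first-round spending by −c·ΔT = +€63.69 billion, contributing k·(−c·ΔT) = (+€63.69 billion) / 0.61207 ≈ +€104.1 billion.
Net ΔY = k(ΔG − c·ΔT) = (+€179.69 billion) / 0.61207 ≈ +€294 billion.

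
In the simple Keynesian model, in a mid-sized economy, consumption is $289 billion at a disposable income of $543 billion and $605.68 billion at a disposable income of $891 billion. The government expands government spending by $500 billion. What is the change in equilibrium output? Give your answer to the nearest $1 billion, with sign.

+$5,556 billion

MPC = ΔC/ΔYd = (605.68 − 289)/(891 − 543) = 316.68/348 = 0.91.
Government-spending multiplier = 1/(1 − MPC) = 1/(1 − 0.91) = 1/0.09 ≈ 11.111.
ΔY = k × ΔG = (+$500 billion) / 0.09 ≈ +$5,556 billion.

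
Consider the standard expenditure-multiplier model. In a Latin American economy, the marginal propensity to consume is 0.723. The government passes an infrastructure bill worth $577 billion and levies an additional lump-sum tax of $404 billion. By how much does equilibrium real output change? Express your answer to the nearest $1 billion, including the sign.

Expenditure multiplier = 1/(1 − MPC) = 1/(1 − 0.723) = 1/0.277 ≈ 3.61.
ΔG contributes k·ΔG = (+$577 billion) / 0.277 ≈ +$2,083 billion.
ΔT of +$404 billion changes first-round spending by −c·ΔT = −$292.092 billion, contributing k·(−c·ΔT) = (−$292.092 billion) / 0.277 ≈ −$1,054.5 billion.
Net ΔY = k(ΔG − c·ΔT) = (+$284.908 billion) / 0.277 ≈ +$1,029 billion.

+$1,029 billion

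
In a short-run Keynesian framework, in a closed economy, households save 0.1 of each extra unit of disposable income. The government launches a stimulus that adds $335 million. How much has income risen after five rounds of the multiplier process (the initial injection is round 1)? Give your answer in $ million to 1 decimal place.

$1,371.9 million

MPC = 1 − MPS = 1 − 0.1 = 0.9.
Round 1 adds ΔG = $335 million; each later round is MPC = 0.9 times the previous.
After 5 rounds: 335 + 301.5 + 271.35 + 244.215 + 219.7935 = ΔG·(1 − c^5)/(1 − c) = 335 × (1 − 0.59049)/0.1 ≈ $1,371.9 million.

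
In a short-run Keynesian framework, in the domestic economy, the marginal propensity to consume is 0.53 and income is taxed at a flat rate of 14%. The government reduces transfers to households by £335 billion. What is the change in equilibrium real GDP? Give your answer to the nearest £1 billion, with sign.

−£326 billion

The transfer change shifts disposable income by −£335 billion, so first-round consumption changes by c·ΔTR = 0.53 × (−£335 billion) = −£177.55 billion.
Expenditure multiplier = 1/(1 − c(1−t)) = 1/(1 − 0.53×0.86) = 1/0.5442 ≈ 1.838.
The transfer multiplier is c × k ≈ 0.974, so ΔY = k × (c·ΔTR) = (−£177.55 billion) / 0.5442 ≈ −£326 billion.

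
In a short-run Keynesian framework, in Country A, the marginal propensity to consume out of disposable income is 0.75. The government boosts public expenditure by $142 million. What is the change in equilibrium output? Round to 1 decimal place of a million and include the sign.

+$568.0 million

Expenditure multiplier = 1/(1 − MPC) = 1/(1 − 0.75) = 1/0.25 = 4.
ΔY = k × ΔG = (+$142 million) / 0.25 = +$568 million.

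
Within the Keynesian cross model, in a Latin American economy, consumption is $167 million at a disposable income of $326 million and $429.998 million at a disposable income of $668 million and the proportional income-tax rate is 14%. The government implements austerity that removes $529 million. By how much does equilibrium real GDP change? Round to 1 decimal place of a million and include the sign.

MPC = ΔC/ΔYd = (429.998 − 167)/(668 − 326) = 262.998/342 = 0.769.
Government-spending multiplier = 1/(1 − c(1−t)) = 1/(1 − 0.769×0.86) = 1/0.33866 ≈ 2.953.
ΔY = k × ΔG = (−$529 million) / 0.33866 ≈ −$1,562 million.

−$1,562.0 million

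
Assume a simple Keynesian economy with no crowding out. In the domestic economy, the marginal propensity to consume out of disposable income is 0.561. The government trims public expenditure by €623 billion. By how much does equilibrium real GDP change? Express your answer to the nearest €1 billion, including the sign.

−€1,419 billion

Government-spending multiplier = 1/(1 − MPC) = 1/(1 − 0.561) = 1/0.439 ≈ 2.278.
ΔY = k × ΔG = (−€623 billion) / 0.439 ≈ −€1,419 billion.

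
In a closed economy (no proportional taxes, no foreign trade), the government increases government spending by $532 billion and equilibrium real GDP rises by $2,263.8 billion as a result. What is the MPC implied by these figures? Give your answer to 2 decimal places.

Implied spending multiplier k = ΔY/ΔG = 2,263.8/532 ≈ 4.2553.
Since k = 1/(1 − MPC), MPC = 1 − 1/k = 1 − ΔG/ΔY = 1 − 532/2,263.8 ≈ 0.76.

0.76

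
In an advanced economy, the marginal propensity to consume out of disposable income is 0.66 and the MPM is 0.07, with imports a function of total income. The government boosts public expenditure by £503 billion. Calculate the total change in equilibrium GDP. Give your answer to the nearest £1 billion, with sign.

+£1,227 billion

Expenditure multiplier = 1/(1 − c + m) = 1/(1 − 0.66 + 0.07) = 1/0.41 ≈ 2.439.
ΔY = k × ΔG = (+£503 billion) / 0.41 ≈ +£1,227 billion.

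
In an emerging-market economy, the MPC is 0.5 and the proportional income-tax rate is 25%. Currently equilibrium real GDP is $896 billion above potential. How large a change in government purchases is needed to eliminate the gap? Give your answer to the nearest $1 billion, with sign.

Spending multiplier = 1/(1 − c(1−t)) = 1/(1 − 0.5×0.75) = 1/0.625 = 1.6.
Need ΔY = −$896 billion, so ΔG = ΔY/k = (−$896 billion) × 0.625 = −$560 billion.
The government should cut government purchases by $560 billion.

−$560 billion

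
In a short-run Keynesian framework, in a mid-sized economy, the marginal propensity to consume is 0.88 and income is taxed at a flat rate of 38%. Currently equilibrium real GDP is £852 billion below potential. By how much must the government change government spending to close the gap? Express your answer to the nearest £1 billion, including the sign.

+£387 billion

Spending multiplier = 1/(1 − c(1−t)) = 1/(1 − 0.88×0.62) = 1/0.4544 ≈ 2.201.
Need ΔY = +£852 billion, so ΔG = ΔY/k = (+£852 billion) × 0.4544 ≈ +£387 billion.
The government should increase government spending by £387 billion.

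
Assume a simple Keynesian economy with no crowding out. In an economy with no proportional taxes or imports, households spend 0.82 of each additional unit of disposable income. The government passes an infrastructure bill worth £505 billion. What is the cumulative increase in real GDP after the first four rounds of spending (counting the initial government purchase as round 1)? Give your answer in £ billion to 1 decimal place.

£1,537.1 billion

Round 1 adds ΔG = £505 billion; each later round is MPC = 0.82 times the previous.
After 4 rounds: 505 + 414.1 + 339.562 + 278.44084 = ΔG·(1 − c^4)/(1 − c) = 505 × (1 − 0.45212176)/0.18 ≈ £1,537.1 billion.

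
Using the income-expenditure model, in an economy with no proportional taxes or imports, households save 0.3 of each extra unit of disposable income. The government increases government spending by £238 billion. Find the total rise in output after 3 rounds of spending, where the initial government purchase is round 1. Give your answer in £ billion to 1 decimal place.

£521.2 billion

MPC = 1 − MPS = 1 − 0.3 = 0.7.
Round 1 adds ΔG = £238 billion; each later round is MPC = 0.7 times the previous.
After 3 rounds: 238 + 166.6 + 116.62 = ΔG·(1 − c^3)/(1 − c) = 238 × (1 − 0.343)/0.3 ≈ £521.2 billion.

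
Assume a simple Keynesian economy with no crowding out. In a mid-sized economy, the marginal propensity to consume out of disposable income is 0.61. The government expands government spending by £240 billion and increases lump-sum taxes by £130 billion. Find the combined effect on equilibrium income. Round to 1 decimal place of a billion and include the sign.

Expenditure multiplier = 1/(1 − MPC) = 1/(1 − 0.61) = 1/0.39 ≈ 2.564.
ΔG contributes k·ΔG = (+£240 billion) / 0.39 ≈ +£615.4 billion.
ΔT of +£130 billion changes first-round spending by −c·ΔT = −£79.3 billion, contributing k·(−c·ΔT) = (−£79.3 billion) / 0.39 ≈ −£203.3 billion.
Net ΔY = k(ΔG − c·ΔT) = (+£160.7 billion) / 0.39 ≈ +£412.1 billion.

+£412.1 billion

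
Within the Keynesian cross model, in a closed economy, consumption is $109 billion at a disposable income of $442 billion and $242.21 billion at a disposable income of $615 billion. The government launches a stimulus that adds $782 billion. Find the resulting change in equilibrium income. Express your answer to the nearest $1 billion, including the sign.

+$3,400 billion

MPC = ΔC/ΔYd = (242.21 − 109)/(615 − 442) = 133.21/173 = 0.77.
Government-spending multiplier = 1/(1 − MPC) = 1/(1 − 0.77) = 1/0.23 ≈ 4.348.
ΔY = k × ΔG = (+$782 billion) / 0.23 = +$3,400 billion.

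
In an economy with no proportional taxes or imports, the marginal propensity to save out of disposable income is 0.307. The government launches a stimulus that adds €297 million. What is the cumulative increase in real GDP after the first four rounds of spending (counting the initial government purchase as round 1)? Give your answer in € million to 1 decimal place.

€744.3 million

MPC = 1 − MPS = 1 − 0.307 = 0.693.
Round 1 adds ΔG = €297 million; each later round is MPC = 0.693 times the previous.
After 4 rounds: 297 + 205.821 + 142.633953 + 98.845329429 = ΔG·(1 − c^4)/(1 − c) = 297 × (1 − 0.230639102001)/0.307 ≈ €744.3 million.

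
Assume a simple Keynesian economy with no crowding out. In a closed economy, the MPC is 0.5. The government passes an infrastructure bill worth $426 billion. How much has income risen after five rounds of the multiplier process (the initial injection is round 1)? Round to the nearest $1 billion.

Round 1 adds ΔG = $426 billion; each later round is MPC = 0.5 times the previous.
After 5 rounds: 426 + 213 + 106.5 + 53.25 + 26.625 = ΔG·(1 − c^5)/(1 − c) = 426 × (1 − 0.03125)/0.5 ≈ $825 billion.

$825 billion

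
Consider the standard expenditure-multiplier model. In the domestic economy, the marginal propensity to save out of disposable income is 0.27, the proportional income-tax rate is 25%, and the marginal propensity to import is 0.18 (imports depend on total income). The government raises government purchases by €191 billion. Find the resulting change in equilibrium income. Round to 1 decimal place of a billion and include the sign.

MPC = 1 − MPS = 1 − 0.27 = 0.73.
Expenditure multiplier = 1/(1 − c(1−t) + m) = 1/(1 − 0.73×0.75 + 0.18) = 1/0.6325 ≈ 1.581.
ΔY = k × ΔG = (+€191 billion) / 0.6325 ≈ +€302 billion.

+€302.0 billion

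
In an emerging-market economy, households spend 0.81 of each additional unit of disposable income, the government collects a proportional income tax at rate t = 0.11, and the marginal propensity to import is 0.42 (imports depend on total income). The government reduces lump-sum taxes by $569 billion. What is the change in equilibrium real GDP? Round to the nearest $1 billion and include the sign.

+$659 billion

A lump-sum tax change of −$569 billion shifts disposable income by +$569 billion; first-round consumption changes by −c × ΔT = −0.81 × (−$569 billion) = +$460.89 billion.
Expenditure multiplier = 1/(1 − c(1−t) + m) = 1/(1 − 0.81×0.89 + 0.42) = 1/0.6991 ≈ 1.43.
The tax multiplier is −c × k ≈ −1.159, so ΔY = k × (−c·ΔT) = (+$460.89 billion) / 0.6991 ≈ +$659 billion.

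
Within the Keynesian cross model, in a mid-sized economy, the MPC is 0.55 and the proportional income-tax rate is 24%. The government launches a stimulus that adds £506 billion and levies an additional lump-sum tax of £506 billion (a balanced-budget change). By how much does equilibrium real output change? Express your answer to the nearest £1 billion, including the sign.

+£391 billion

Expenditure multiplier = 1/(1 − c(1−t)) = 1/(1 − 0.55×0.76) = 1/0.582 ≈ 1.718.
ΔG contributes k·ΔG = (+£506 billion) / 0.582 ≈ +£869.4 billion.
ΔT of +£506 billion changes first-round spending by −c·ΔT = −£278.3 billion, contributing k·(−c·ΔT) = (−£278.3 billion) / 0.582 ≈ −£478.2 billion.
Net ΔY = k(ΔG − c·ΔT) = (+£227.7 billion) / 0.582 ≈ +£391 billion.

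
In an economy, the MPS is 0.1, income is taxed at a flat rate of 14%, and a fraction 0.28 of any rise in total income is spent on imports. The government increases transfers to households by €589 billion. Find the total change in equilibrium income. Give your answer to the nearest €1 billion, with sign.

MPC = 1 − MPS = 1 − 0.1 = 0.9.
The transfer change shifts disposable income by +€589 billion, so first-round consumption changes by c·ΔTR = 0.9 × (+€589 billion) = +€530.1 billion.
Expenditure multiplier = 1/(1 − c(1−t) + m) = 1/(1 − 0.9×0.86 + 0.28) = 1/0.506 ≈ 1.976.
The transfer multiplier is c × k ≈ 1.779, so ΔY = k × (c·ΔTR) = (+€530.1 billion) / 0.506 ≈ +€1,048 billion.

+€1,048 billion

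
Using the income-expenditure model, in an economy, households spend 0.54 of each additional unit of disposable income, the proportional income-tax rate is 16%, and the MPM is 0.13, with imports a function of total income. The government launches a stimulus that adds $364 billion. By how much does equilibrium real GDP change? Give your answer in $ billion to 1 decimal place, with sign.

Spending multiplier = 1/(1 − c(1−t) + m) = 1/(1 − 0.54×0.84 + 0.13) = 1/0.6764 ≈ 1.478.
ΔY = k × ΔG = (+$364 billion) / 0.6764 ≈ +$538.1 billion.

+$538.1 billion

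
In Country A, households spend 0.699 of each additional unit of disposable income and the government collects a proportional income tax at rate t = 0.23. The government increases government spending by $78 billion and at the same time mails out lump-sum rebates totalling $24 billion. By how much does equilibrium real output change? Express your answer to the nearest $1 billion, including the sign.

+$205 billion

Expenditure multiplier = 1/(1 − c(1−t)) = 1/(1 − 0.699×0.77) = 1/0.46177 ≈ 2.166.
ΔG contributes k·ΔG = (+$78 billion) / 0.46177 ≈ +$168.9 billion.
ΔT of −$24 billion changes first-round spending by −c·ΔT = +$16.776 billion, contributing k·(−c·ΔT) = (+$16.776 billion) / 0.46177 ≈ +$36.3 billion.
Net ΔY = k(ΔG − c·ΔT) = (+$94.776 billion) / 0.46177 ≈ +$205 billion.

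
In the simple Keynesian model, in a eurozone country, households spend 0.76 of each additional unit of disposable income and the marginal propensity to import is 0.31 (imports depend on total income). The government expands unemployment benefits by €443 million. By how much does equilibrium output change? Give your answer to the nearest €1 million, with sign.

+€612 million

The transfer change shifts disposable income by +€443 million, so first-round consumption changes by c·ΔTR = 0.76 × (+€443 million) = +€336.68 million.
Expenditure multiplier = 1/(1 − c + m) = 1/(1 − 0.76 + 0.31) = 1/0.55 ≈ 1.818.
The transfer multiplier is c × k ≈ 1.382, so ΔY = k × (c·ΔTR) = (+€336.68 million) / 0.55 ≈ +€612 million.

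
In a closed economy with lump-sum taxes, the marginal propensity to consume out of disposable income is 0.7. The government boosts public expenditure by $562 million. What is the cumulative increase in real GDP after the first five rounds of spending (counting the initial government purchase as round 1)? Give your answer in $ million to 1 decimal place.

Round 1 adds ΔG = $562 million; each later round is MPC = 0.7 times the previous.
After 5 rounds: 562 + 393.4 + 275.38 + 192.766 + 134.9362 = ΔG·(1 − c^5)/(1 − c) = 562 × (1 − 0.16807)/0.3 ≈ $1,558.5 million.

$1,558.5 million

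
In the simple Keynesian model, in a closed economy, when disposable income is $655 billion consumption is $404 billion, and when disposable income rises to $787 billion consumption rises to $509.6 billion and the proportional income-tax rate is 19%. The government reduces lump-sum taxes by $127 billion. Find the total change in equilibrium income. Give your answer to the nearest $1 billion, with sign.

MPC = ΔC/ΔYd = (509.6 − 404)/(787 − 655) = 105.6/132 = 0.8.
A lump-sum tax change of −$127 billion shifts disposable income by +$127 billion; first-round consumption changes by −c × ΔT = −0.8 × (−$127 billion) = +$101.6 billion.
Expenditure multiplier = 1/(1 − c(1−t)) = 1/(1 − 0.8×0.81) = 1/0.352 ≈ 2.841.
The tax multiplier is −c × k ≈ −2.273, so ΔY = k × (−c·ΔT) = (+$101.6 billion) / 0.352 ≈ +$289 billion.

+$289 billion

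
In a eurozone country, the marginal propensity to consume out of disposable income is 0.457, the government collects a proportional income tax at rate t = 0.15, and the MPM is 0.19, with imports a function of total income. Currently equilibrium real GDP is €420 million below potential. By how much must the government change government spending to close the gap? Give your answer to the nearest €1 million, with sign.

+€337 million

Spending multiplier = 1/(1 − c(1−t) + m) = 1/(1 − 0.457×0.85 + 0.19) = 1/0.80155 ≈ 1.248.
Need ΔY = +€420 million, so ΔG = ΔY/k = (+€420 million) × 0.80155 ≈ +€337 million.
The government should increase government spending by €337 million.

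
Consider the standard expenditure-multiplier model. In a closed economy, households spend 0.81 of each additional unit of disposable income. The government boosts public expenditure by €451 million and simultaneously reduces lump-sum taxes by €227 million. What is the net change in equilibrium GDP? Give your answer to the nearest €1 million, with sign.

Expenditure multiplier = 1/(1 − MPC) = 1/(1 − 0.81) = 1/0.19 ≈ 5.263.
ΔG contributes k·ΔG = (+€451 million) / 0.19 ≈ +€2,373.7 million.
ΔT of −€227 million changes first-round spending by −c·ΔT = +€183.87 million, contributing k·(−c·ΔT) = (+€183.87 million) / 0.19 ≈ +€967.7 million.
Net ΔY = k(ΔG − c·ΔT) = (+€634.87 million) / 0.19 ≈ +€3,341 million.

+€3,341 million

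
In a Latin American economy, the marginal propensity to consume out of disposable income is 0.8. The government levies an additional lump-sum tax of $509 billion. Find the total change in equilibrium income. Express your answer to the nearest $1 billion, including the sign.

−$2,036 billion

A lump-sum tax change of +$509 billion shifts disposable income by −$509 billion; first-round consumption changes by −c × ΔT = −0.8 × (+$509 billion) = −$407.2 billion.
Expenditure multiplier = 1/(1 − MPC) = 1/(1 − 0.8) = 1/0.2 = 5.
The tax multiplier is −c × k = −4, so ΔY = k × (−c·ΔT) = (−$407.2 billion) / 0.2 = −$2,036 billion.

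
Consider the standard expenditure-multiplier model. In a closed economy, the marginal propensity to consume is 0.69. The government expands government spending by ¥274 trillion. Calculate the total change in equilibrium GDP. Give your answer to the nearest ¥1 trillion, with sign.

Spending multiplier = 1/(1 − MPC) = 1/(1 − 0.69) = 1/0.31 ≈ 3.226.
ΔY = k × ΔG = (+¥274 trillion) / 0.31 ≈ +¥884 trillion.

+¥884 trillion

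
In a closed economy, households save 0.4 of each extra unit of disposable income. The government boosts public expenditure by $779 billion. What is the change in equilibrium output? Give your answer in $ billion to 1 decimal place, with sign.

+$1,947.5 billion

MPC = 1 − MPS = 1 − 0.4 = 0.6.
Spending multiplier = 1/(1 − MPC) = 1/(1 − 0.6) = 1/0.4 = 2.5.
ΔY = k × ΔG = (+$779 billion) / 0.4 = +$1,947.5 billion.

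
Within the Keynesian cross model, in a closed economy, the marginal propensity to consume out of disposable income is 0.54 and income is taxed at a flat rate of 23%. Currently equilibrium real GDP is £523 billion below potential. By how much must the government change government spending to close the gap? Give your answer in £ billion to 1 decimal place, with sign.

+£305.5 billion

Spending multiplier = 1/(1 − c(1−t)) = 1/(1 − 0.54×0.77) = 1/0.5842 ≈ 1.712.
Need ΔY = +£523 billion, so ΔG = ΔY/k = (+£523 billion) × 0.5842 ≈ +£305.5 billion.
The government should increase government spending by £305.5 billion.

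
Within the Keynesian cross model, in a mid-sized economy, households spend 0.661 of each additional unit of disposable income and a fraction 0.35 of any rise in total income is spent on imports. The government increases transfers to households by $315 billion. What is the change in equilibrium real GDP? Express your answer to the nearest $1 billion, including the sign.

+$302 billion

The transfer change shifts disposable income by +$315 billion, so first-round consumption changes by c·ΔTR = 0.661 × (+$315 billion) = +$208.215 billion.
Expenditure multiplier = 1/(1 − c + m) = 1/(1 − 0.661 + 0.35) = 1/0.689 ≈ 1.451.
The transfer multiplier is c × k ≈ 0.959, so ΔY = k × (c·ΔTR) = (+$208.215 billion) / 0.689 ≈ +$302 billion.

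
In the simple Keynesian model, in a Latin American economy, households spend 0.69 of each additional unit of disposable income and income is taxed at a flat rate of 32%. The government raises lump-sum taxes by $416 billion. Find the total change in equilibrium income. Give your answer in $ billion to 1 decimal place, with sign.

−$540.8 billion

A lump-sum tax change of +$416 billion shifts disposable income by −$416 billion; first-round consumption changes by −c × ΔT = −0.69 × (+$416 billion) = −$287.04 billion.
Expenditure multiplier = 1/(1 − c(1−t)) = 1/(1 − 0.69×0.68) = 1/0.5308 ≈ 1.884.
The tax multiplier is −c × k ≈ −1.3, so ΔY = k × (−c·ΔT) = (−$287.04 billion) / 0.5308 ≈ −$540.8 billion.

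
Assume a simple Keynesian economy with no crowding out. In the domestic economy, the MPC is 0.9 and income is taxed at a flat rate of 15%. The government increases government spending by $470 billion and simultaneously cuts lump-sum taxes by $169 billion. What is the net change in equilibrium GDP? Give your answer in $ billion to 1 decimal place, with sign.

Expenditure multiplier = 1/(1 − c(1−t)) = 1/(1 − 0.9×0.85) = 1/0.235 ≈ 4.255.
ΔG contributes k·ΔG = (+$470 billion) / 0.235 = +$2,000 billion.
ΔT of −$169 billion changes first-round spending by −c·ΔT = +$152.1 billion, contributing k·(−c·ΔT) = (+$152.1 billion) / 0.235 ≈ +$647.2 billion.
Net ΔY = k(ΔG − c·ΔT) = (+$622.1 billion) / 0.235 ≈ +$2,647.2 billion.

+$2,647.2 billion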